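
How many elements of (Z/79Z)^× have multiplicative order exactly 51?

0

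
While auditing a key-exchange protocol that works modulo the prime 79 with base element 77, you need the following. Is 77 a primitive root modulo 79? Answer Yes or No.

Yes

φ(79) = 79 − 1 = 78 = 2 · 3 · 13.
77 is a primitive root mod 79 iff 77^(φ(79)/q) ≢ 1 for every prime q | φ(79), i.e. q ∈ {2, 3, 13}.
77^39 ≡ 78 (mod 79)  [q = 2: ≢ 1 ✓]
77^26 ≡ 23 (mod 79)  [q = 3: ≢ 1 ✓]
77^6 ≡ 64 (mod 79)  [q = 13: ≢ 1 ✓]
None equal 1, so ord_79(77) = 78: 77 is a primitive root.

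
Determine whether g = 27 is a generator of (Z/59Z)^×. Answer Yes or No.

No

φ(59) = 59 − 1 = 58 = 2 · 29.
Test 27^(58/q) mod 59 for each prime factor q of 58:
27^29 ≡ 1 (mod 59)  [q = 2: ≡ 1 ✗]
27^2 ≡ 21 (mod 59)  [q = 29: ≢ 1 ✓]
Since 27^29 ≡ 1, the order of 27 divides 29 < 58, so 27 is not a primitive root.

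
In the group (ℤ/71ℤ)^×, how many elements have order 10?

φ(71) = 71 − 1 = 70 = 2 · 5 · 7.
(Z/71Z)^× is cyclic (|G| = 70); a cyclic group of order m has exactly φ(d) elements of each order d | m, and none otherwise.
10 = 2 · 5 divides 70, and φ(10) = 4.

4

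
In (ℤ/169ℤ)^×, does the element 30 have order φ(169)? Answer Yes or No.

φ(169) = φ(13^2) = 13·(13−1) = 156 = 2^2 · 3 · 13.
An element g generates (Z/169Z)^× iff g^(156/q) ≢ 1 (mod 169) for each prime q ∈ {2, 3, 13}.
30^78 ≡ 1 (mod 169)  [q = 2: ≡ 1 ✗]
30^52 ≡ 22 (mod 169)  [q = 3: ≢ 1 ✓]
30^12 ≡ 157 (mod 169)  [q = 13: ≢ 1 ✓]
The check at q = 2 fails, so 30 generates a proper subgroup.

No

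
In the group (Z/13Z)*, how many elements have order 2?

φ(13) = 13 − 1 = 12 = 2^2 · 3.
Since (Z/13Z)^× is cyclic of order 12, the number of elements of order d is φ(d) when d | 12 and 0 otherwise.
2 | 12, and φ(2) = 2 − 1 = 1.

1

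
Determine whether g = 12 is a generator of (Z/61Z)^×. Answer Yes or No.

No

φ(61) = 61 − 1 = 60 = 2^2 · 3 · 5.
12 is a primitive root mod 61 iff 12^(φ(61)/q) ≢ 1 for every prime q | φ(61), i.e. q ∈ {2, 3, 5}.
12^30 ≡ 1 (mod 61)  [q = 2: ≡ 1 ✗]
12^20 ≡ 13 (mod 61)  [q = 3: ≢ 1 ✓]
12^12 ≡ 58 (mod 61)  [q = 5: ≢ 1 ✓]
The check at q = 2 fails, so 12 generates a proper subgroup.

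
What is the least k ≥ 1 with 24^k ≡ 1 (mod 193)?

By Lagrange's theorem, ord_193(24) divides φ(193) = 193 − 1 = 192 = 2^6 · 3.
Divisors of 192: 1, 2, 3, 4, 6, 8, 12, 16, 24, 32, 48, 64, 96, 192.
Compute 24^d (mod 193) for the divisors d until we hit 1:
24^1 ≡ 24
24^2 ≡ 190
24^3 ≡ 121
24^4 ≡ 9
24^6 ≡ 166
24^8 ≡ 81
24^12 ≡ 150
24^16 ≡ 192
24^24 ≡ 112
24^32 ≡ 1
So ord_193(24) = 32.

32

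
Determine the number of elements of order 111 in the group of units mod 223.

72

φ(223) = 223 − 1 = 222 = 2 · 3 · 37.
In a cyclic group of order 222, there are φ(d) elements of order d for each divisor d of 222, and zero for non-divisors.
111 = 3 · 37 divides 222, and φ(111) = 72.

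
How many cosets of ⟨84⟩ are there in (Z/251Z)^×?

2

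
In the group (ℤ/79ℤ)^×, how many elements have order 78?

24

φ(79) = 79 − 1 = 78 = 2 · 3 · 13.
Since (Z/79Z)^× is cyclic of order 78, the number of elements of order d is φ(d) when d | 78 and 0 otherwise.
78 = 2 · 3 · 13 divides 78, and φ(78) = 24.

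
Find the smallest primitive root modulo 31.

3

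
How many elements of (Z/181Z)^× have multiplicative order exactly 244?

φ(181) = 181 − 1 = 180 = 2^2 · 3^2 · 5.
Since (Z/181Z)^× is cyclic of order 180, the number of elements of order d is φ(d) when d | 180 and 0 otherwise.
244 does not divide 180, so no element of (Z/181Z)^× has order 244.

0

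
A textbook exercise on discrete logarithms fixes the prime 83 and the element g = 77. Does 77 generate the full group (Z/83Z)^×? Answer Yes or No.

φ(83) = 83 − 1 = 82 = 2 · 41.
77 is a primitive root mod 83 iff 77^(φ(83)/q) ≢ 1 for every prime q | φ(83), i.e. q ∈ {2, 41}.
77^41 ≡ 1 (mod 83)  [q = 2: ≡ 1 ✗]
77^2 ≡ 36 (mod 83)  [q = 41: ≢ 1 ✓]
The check at q = 2 fails, so 77 generates a proper subgroup.

No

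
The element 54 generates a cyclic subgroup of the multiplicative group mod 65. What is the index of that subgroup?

ord(54) | φ(65) = φ(5·13) = (5−1)·(13−1) = 4·12 = 48 = 2^4 · 3.
Divisors of 48: 1, 2, 3, 4, 6, 8, 12, 16, 24, 48.
Evaluate successive powers at the divisors of 48:
54^1 ≡ 54
54^2 ≡ 56
54^3 ≡ 34
54^4 ≡ 16
54^6 ≡ 51
54^8 ≡ 61
54^12 ≡ 1
So ord_65(54) = 12, hence |⟨54⟩| = 12.
[(Z/65Z)^× : ⟨54⟩] = 48/12 = 4.

4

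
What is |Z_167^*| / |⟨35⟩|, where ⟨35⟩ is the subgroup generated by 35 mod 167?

By Lagrange's theorem, ord_167(35) divides φ(167) = 167 − 1 = 166 = 2 · 83.
Divisors of 166: 1, 2, 83, 166.
Evaluate successive powers at the divisors of 166:
35^1 ≡ 35 (mod 167)
35^2 ≡ 56 (mod 167)
35^83 ≡ 166 (mod 167)
35^166 ≡ 1 (mod 167) ✓
So ord_167(35) = 166, hence |⟨35⟩| = 166.
Index = |(Z/167Z)^×| / |⟨35⟩| = 166 / 166 = 1.

1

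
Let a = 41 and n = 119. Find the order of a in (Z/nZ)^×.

Since 41 ∈ (Z/119Z)^×, its order divides φ(119) = φ(7·17) = (7−1)·(17−1) = 6·16 = 96 = 2^5 · 3.
Divisors of 96: 1, 2, 3, 4, 6, 8, 12, 16, 24, 32, 48, 96.
Check 41^d mod 119 for each divisor in increasing order:
41^1 ≡ 41 (mod 119)
41^2 ≡ 15 (mod 119)
41^3 ≡ 20 (mod 119)
41^4 ≡ 106 (mod 119)
41^6 ≡ 43 (mod 119)
41^8 ≡ 50 (mod 119)
41^12 ≡ 64 (mod 119)
41^16 ≡ 1 (mod 119) ✓
So ord_119(41) = 16.

16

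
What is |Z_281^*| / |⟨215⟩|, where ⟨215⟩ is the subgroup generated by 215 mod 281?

2

By Lagrange's theorem, ord_281(215) divides φ(281) = 281 − 1 = 280 = 2^3 · 5 · 7.
Divisors of 280: 1, 2, 4, 5, 7, 8, 10, 14, 20, 28, 35, 40, 56, 70, 140, 280.
Test each divisor d:
215^1 ≡ 215 (mod 281)
215^2 ≡ 141 (mod 281)
215^4 ≡ 211 (mod 281)
215^5 ≡ 124 (mod 281)
215^7 ≡ 62 (mod 281)
215^8 ≡ 123 (mod 281)
215^10 ≡ 202 (mod 281)
215^14 ≡ 191 (mod 281)
215^20 ≡ 59 (mod 281)
215^28 ≡ 232 (mod 281)
215^35 ≡ 53 (mod 281)
215^40 ≡ 109 (mod 281)
215^56 ≡ 153 (mod 281)
215^70 ≡ 280 (mod 281)
215^140 ≡ 1 (mod 281) ✓
So ord_281(215) = 140, hence |⟨215⟩| = 140.
Index = |(Z/281Z)^×| / |⟨215⟩| = 280 / 140 = 2.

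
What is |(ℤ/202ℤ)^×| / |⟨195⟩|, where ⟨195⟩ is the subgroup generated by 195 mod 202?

1

Since 195 ∈ (Z/202Z)^×, its order divides φ(202) = φ(2)·φ(101) = 1·100 = 100 = 2^2 · 5^2.
Divisors of 100: 1, 2, 4, 5, 10, 20, 25, 50, 100.
Compute 195^d (mod 202) for the divisors d until we hit 1:
195^1 ≡ 195 (mod 202)
195^2 ≡ 49 (mod 202)
195^4 ≡ 179 (mod 202)
195^5 ≡ 161 (mod 202)
195^10 ≡ 65 (mod 202)
195^20 ≡ 185 (mod 202)
195^25 ≡ 91 (mod 202)
195^50 ≡ 201 (mod 202)
195^100 ≡ 1 (mod 202) ✓
Thus |⟨195⟩| = ord(195) = 100.
Index = |(Z/202Z)^×| / |⟨195⟩| = 100 / 100 = 1.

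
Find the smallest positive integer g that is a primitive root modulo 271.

6

φ(271) = 271 − 1 = 270 = 2 · 3^3 · 5.
Test candidates g = 2, 3, … against the prime factors q ∈ {2, 3, 5} of φ(271): g is a generator iff g^(270/q) ≢ 1 for every such q.
g = 2: 2^135 ≡ 1 — hits 1, so not a primitive root.
g = 3: 3^135 ≡ 270; 3^90 ≡ 1 — hits 1, so not a primitive root.
g = 4: 4^135 ≡ 1 — hits 1, so not a primitive root.
g = 5: 5^135 ≡ 1 — hits 1, so not a primitive root.
g = 6: 6^135 ≡ 270; 6^90 ≡ 242; 6^54 ≡ 10 — none is 1, so 6 is a primitive root.
Hence the least primitive root of 271 is 6.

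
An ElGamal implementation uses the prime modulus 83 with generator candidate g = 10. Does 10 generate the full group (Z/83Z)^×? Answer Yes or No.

No

φ(83) = 83 − 1 = 82 = 2 · 41.
10 is a primitive root mod 83 iff 10^(φ(83)/q) ≢ 1 for every prime q | φ(83), i.e. q ∈ {2, 41}.
10^41 ≡ 1 (mod 83)  [q = 2: ≡ 1 ✗]
10^2 ≡ 17 (mod 83)  [q = 41: ≢ 1 ✓]
Since 10^41 ≡ 1, the order of 10 divides 41 < 82, so 10 is not a primitive root.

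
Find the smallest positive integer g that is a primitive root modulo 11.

2

φ(11) = 11 − 1 = 10 = 2 · 5.
Test candidates g = 2, 3, … against the prime factors q ∈ {2, 5} of φ(11): g is a generator iff g^(10/q) ≢ 1 for every such q.
g = 2: 2^5 ≡ 10; 2^2 ≡ 4 — none is 1, so 2 is a primitive root.
So 2 is the smallest generator of (Z/11Z)^×.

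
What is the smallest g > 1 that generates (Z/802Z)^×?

φ(802) = φ(2)·φ(401) = 1·400 = 400 = 2^4 · 5^2.
Test candidates g = 2, 3, … against the prime factors q ∈ {2, 5} of φ(802): g is a generator iff g^(400/q) ≢ 1 for every such q.
g = 2: gcd(2, 802) = 2 > 1, not a unit — skip.
g = 3: 3^200 ≡ 801; 3^80 ≡ 473 — none is 1, so 3 is a primitive root.
Hence the least primitive root of 802 is 3.

3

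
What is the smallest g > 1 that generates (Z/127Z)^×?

3

φ(127) = 127 − 1 = 126 = 2 · 3^2 · 7.
g is a primitive root iff g^(126/q) ≢ 1 (mod 127) for each prime q ∈ {2, 3, 7}.
g = 2: 2^63 ≡ 1 — hits 1, so not a primitive root.
g = 3: 3^63 ≡ 126; 3^42 ≡ 107; 3^18 ≡ 4 — none is 1, so 3 is a primitive root.
Hence the least primitive root of 127 is 3.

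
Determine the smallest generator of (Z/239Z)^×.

φ(239) = 239 − 1 = 238 = 2 · 7 · 17.
g is a primitive root iff g^(238/q) ≢ 1 (mod 239) for each prime q ∈ {2, 7, 17}.
g = 2: 2^119 ≡ 1 — hits 1, so not a primitive root.
g = 3: 3^119 ≡ 1 — hits 1, so not a primitive root.
g = 4: 4^119 ≡ 1 — hits 1, so not a primitive root.
g = 5: 5^119 ≡ 1 — hits 1, so not a primitive root.
g = 6: 6^119 ≡ 1 — hits 1, so not a primitive root.
g = 7: 7^119 ≡ 238; 7^34 ≡ 24; 7^14 ≡ 211 — none is 1, so 7 is a primitive root.
So 7 is the smallest generator of (Z/239Z)^×.

7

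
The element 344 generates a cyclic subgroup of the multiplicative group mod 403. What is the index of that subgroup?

6

By Lagrange's theorem, ord_403(344) divides φ(403) = φ(13·31) = (13−1)·(31−1) = 12·30 = 360 = 2^3 · 3^2 · 5.
Divisors of 360: 1, 2, 3, 4, 5, 6, 8, 9, 10, 12, 15, 18, 20, 24, 30, 36, 40, 45, 60, 72, 90, 120, 180, 360.
Evaluate successive powers at the divisors of 360:
344^1 ≡ 344 (mod 403)
344^2 ≡ 257 (mod 403)
344^3 ≡ 151 (mod 403)
344^4 ≡ 360 (mod 403)
344^5 ≡ 119 (mod 403)
344^6 ≡ 233 (mod 403)
344^8 ≡ 237 (mod 403)
344^9 ≡ 122 (mod 403)
344^10 ≡ 56 (mod 403)
344^12 ≡ 287 (mod 403)
344^15 ≡ 216 (mod 403)
344^18 ≡ 376 (mod 403)
344^20 ≡ 315 (mod 403)
344^24 ≡ 157 (mod 403)
344^30 ≡ 311 (mod 403)
344^36 ≡ 326 (mod 403)
344^40 ≡ 87 (mod 403)
344^45 ≡ 278 (mod 403)
344^60 ≡ 1 (mod 403) ✓
So ord_403(344) = 60, hence |⟨344⟩| = 60.
The index is φ(403) / ord(344) = 360 / 60 = 6.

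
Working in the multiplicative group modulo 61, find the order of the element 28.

20

The order of 28 must divide φ(61) = 61 − 1 = 60 = 2^2 · 3 · 5.
Divisors of 60: 1, 2, 3, 4, 5, 6, 10, 12, 15, 20, 30, 60.
Test each divisor d:
28^1 ≡ 28 (mod 61)
28^2 ≡ 52 (mod 61)
28^3 ≡ 53 (mod 61)
28^4 ≡ 20 (mod 61)
28^5 ≡ 11 (mod 61)
28^6 ≡ 3 (mod 61)
28^10 ≡ 60 (mod 61)
28^12 ≡ 9 (mod 61)
28^15 ≡ 50 (mod 61)
28^20 ≡ 1 (mod 61) ✓
The smallest such exponent is 20, so the order of 28 is 20.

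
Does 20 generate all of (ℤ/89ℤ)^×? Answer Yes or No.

No

φ(89) = 89 − 1 = 88 = 2^3 · 11.
20 is a primitive root mod 89 iff 20^(φ(89)/q) ≢ 1 for every prime q | φ(89), i.e. q ∈ {2, 11}.
20^44 ≡ 1 (mod 89)  [q = 2: ≡ 1 ✗]
20^8 ≡ 39 (mod 89)  [q = 11: ≢ 1 ✓]
The check at q = 2 fails, so 20 generates a proper subgroup.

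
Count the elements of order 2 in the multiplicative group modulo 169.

1

φ(169) = φ(13^2) = 13·(13−1) = 156 = 2^2 · 3 · 13.
(Z/169Z)^× is cyclic (|G| = 156); a cyclic group of order m has exactly φ(d) elements of each order d | m, and none otherwise.
2 | 156, and φ(2) = 2 − 1 = 1.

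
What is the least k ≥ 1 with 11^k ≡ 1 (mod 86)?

7

By Lagrange's theorem, ord_86(11) divides φ(86) = φ(2)·φ(43) = 1·42 = 42 = 2 · 3 · 7.
Divisors of 42: 1, 2, 3, 6, 7, 14, 21, 42.
Check 11^d mod 86 for each divisor in increasing order:
11^1 ≡ 11 (mod 86)
11^2 ≡ 35 (mod 86)
11^3 ≡ 41 (mod 86)
11^6 ≡ 47 (mod 86)
11^7 ≡ 1 (mod 86) ✓
Hence ord(11) = 7.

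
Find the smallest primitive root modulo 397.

5

φ(397) = 397 − 1 = 396 = 2^2 · 3^2 · 11.
g is a primitive root iff g^(396/q) ≢ 1 (mod 397) for each prime q ∈ {2, 3, 11}.
g = 2: 2^198 ≡ 396; 2^132 ≡ 1 — hits 1, so not a primitive root.
g = 3: 3^198 ≡ 1 — hits 1, so not a primitive root.
g = 4: 4^198 ≡ 1 — hits 1, so not a primitive root.
g = 5: 5^198 ≡ 396; 5^132 ≡ 362; 5^36 ≡ 290 — none is 1, so 5 is a primitive root.
The smallest primitive root modulo 397 is 5.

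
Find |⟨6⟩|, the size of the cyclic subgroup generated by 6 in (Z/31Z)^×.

6

By Lagrange's theorem, ord_31(6) divides φ(31) = 31 − 1 = 30 = 2 · 3 · 5.
Divisors of 30: 1, 2, 3, 5, 6, 10, 15, 30.
Test each divisor d:
6^1 ≡ 6
6^2 ≡ 5
6^3 ≡ 30
6^5 ≡ 26
6^6 ≡ 1
The smallest such exponent is 6, so the order of 6 is 6.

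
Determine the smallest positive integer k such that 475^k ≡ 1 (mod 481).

12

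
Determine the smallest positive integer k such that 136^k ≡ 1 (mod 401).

400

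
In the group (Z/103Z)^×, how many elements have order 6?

2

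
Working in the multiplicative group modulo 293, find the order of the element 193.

146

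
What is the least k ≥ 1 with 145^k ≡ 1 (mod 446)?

The order of 145 must divide φ(446) = φ(2)·φ(223) = 1·222 = 222 = 2 · 3 · 37.
Divisors of 222: 1, 2, 3, 6, 37, 74, 111, 222.
Compute 145^d (mod 446) for the divisors d until we hit 1:
145^1 ≡ 145 (mod 446)
145^2 ≡ 63 (mod 446)
145^3 ≡ 215 (mod 446)
145^6 ≡ 287 (mod 446)
145^37 ≡ 407 (mod 446)
145^74 ≡ 183 (mod 446)
145^111 ≡ 445 (mod 446)
145^222 ≡ 1 (mod 446) ✓
So ord_446(145) = 222.

222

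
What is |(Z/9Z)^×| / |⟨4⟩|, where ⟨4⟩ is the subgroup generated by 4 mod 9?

2

Since 4 ∈ (Z/9Z)^×, its order divides φ(9) = φ(3^2) = 3·(3−1) = 6 = 2 · 3.
Divisors of 6: 1, 2, 3, 6.
Compute 4^d (mod 9) for the divisors d until we hit 1:
4^1 ≡ 4
4^2 ≡ 7
4^3 ≡ 1
So ord_9(4) = 3, hence |⟨4⟩| = 3.
The index is φ(9) / ord(4) = 6 / 3 = 2.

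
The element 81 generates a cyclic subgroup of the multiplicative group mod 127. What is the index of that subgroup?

The order of 81 must divide φ(127) = 127 − 1 = 126 = 2 · 3^2 · 7.
Divisors of 126: 1, 2, 3, 6, 7, 9, 14, 18, 21, 42, 63, 126.
Compute 81^d (mod 127) for the divisors d until we hit 1:
81^1 ≡ 81 (mod 127)
81^2 ≡ 84 (mod 127)
81^3 ≡ 73 (mod 127)
81^6 ≡ 122 (mod 127)
81^7 ≡ 103 (mod 127)
81^9 ≡ 16 (mod 127)
81^14 ≡ 68 (mod 127)
81^18 ≡ 2 (mod 127)
81^21 ≡ 19 (mod 127)
81^42 ≡ 107 (mod 127)
81^63 ≡ 1 (mod 127) ✓
The order of 81 is 63, so the subgroup it generates has 63 elements.
Index = |(Z/127Z)^×| / |⟨81⟩| = 126 / 63 = 2.

2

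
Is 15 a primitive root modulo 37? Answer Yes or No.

Yes

φ(37) = 37 − 1 = 36 = 2^2 · 3^2.
15 is a primitive root mod 37 iff 15^(φ(37)/q) ≢ 1 for every prime q | φ(37), i.e. q ∈ {2, 3}.
15^18 ≡ 36 (mod 37)  [q = 2: ≢ 1 ✓]
15^12 ≡ 26 (mod 37)  [q = 3: ≢ 1 ✓]
All checks pass, so 15 has order 36 and is a primitive root modulo 37.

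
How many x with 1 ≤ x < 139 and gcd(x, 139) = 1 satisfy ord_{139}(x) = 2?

φ(139) = 139 − 1 = 138 = 2 · 3 · 23.
(Z/139Z)^× is cyclic (|G| = 138); a cyclic group of order m has exactly φ(d) elements of each order d | m, and none otherwise.
2 | 138, and φ(2) = 2 − 1 = 1.

1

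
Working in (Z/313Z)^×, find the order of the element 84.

ord(84) | φ(313) = 313 − 1 = 312 = 2^3 · 3 · 13.
Divisors of 312: 1, 2, 3, 4, 6, 8, 12, 13, 24, 26, 39, 52, 78, 104, 156, 312.
Check 84^d mod 313 for each divisor in increasing order:
84^1 ≡ 84
84^2 ≡ 170
84^3 ≡ 195
84^4 ≡ 104
84^6 ≡ 152
84^8 ≡ 174
84^12 ≡ 255
84^13 ≡ 136
84^24 ≡ 234
84^26 ≡ 29
84^39 ≡ 188
84^52 ≡ 215
84^78 ≡ 288
84^104 ≡ 214
84^156 ≡ 312
84^312 ≡ 1
Hence ord(84) = 312.

312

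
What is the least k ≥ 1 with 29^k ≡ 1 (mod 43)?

ord(29) | φ(43) = 43 − 1 = 42 = 2 · 3 · 7.
Divisors of 42: 1, 2, 3, 6, 7, 14, 21, 42.
Test each divisor d:
29^1 ≡ 29 (mod 43)
29^2 ≡ 24 (mod 43)
29^3 ≡ 8 (mod 43)
29^6 ≡ 21 (mod 43)
29^7 ≡ 7 (mod 43)
29^14 ≡ 6 (mod 43)
29^21 ≡ 42 (mod 43)
29^42 ≡ 1 (mod 43) ✓
Therefore the multiplicative order of 29 modulo 43 is 42.

42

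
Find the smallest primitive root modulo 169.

2

φ(169) = φ(13^2) = 13·(13−1) = 156 = 2^2 · 3 · 13.
g is a primitive root iff g^(156/q) ≢ 1 (mod 169) for each prime q ∈ {2, 3, 13}.
g = 2: 2^78 ≡ 168; 2^52 ≡ 146; 2^12 ≡ 40 — none is 1, so 2 is a primitive root.
The smallest primitive root modulo 169 is 2.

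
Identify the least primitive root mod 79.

φ(79) = 79 − 1 = 78 = 2 · 3 · 13.
g is a primitive root iff g^(78/q) ≢ 1 (mod 79) for each prime q ∈ {2, 3, 13}.
g = 2: 2^39 ≡ 1 — hits 1, so not a primitive root.
g = 3: 3^39 ≡ 78; 3^26 ≡ 23; 3^6 ≡ 18 — none is 1, so 3 is a primitive root.
Hence the least primitive root of 79 is 3.

3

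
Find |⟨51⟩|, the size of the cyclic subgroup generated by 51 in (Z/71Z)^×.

14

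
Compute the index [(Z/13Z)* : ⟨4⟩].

The order of 4 must divide φ(13) = 13 − 1 = 12 = 2^2 · 3.
Divisors of 12: 1, 2, 3, 4, 6, 12.
Compute 4^d (mod 13) for the divisors d until we hit 1:
4^1 ≡ 4 (mod 13)
4^2 ≡ 3 (mod 13)
4^3 ≡ 12 (mod 13)
4^4 ≡ 9 (mod 13)
4^6 ≡ 1 (mod 13) ✓
So ord_13(4) = 6, hence |⟨4⟩| = 6.
[(Z/13Z)^× : ⟨4⟩] = 12/6 = 2.

2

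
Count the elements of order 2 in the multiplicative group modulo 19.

φ(19) = 19 − 1 = 18 = 2 · 3^2.
Since (Z/19Z)^× is cyclic of order 18, the number of elements of order d is φ(d) when d | 18 and 0 otherwise.
2 | 18, and φ(2) = 2 − 1 = 1.

1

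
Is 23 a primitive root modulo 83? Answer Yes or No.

φ(83) = 83 − 1 = 82 = 2 · 41.
Test 23^(82/q) mod 83 for each prime factor q of 82:
23^41 ≡ 1 (mod 83)  [q = 2: ≡ 1 ✗]
23^2 ≡ 31 (mod 83)  [q = 41: ≢ 1 ✓]
The check at q = 2 fails, so 23 generates a proper subgroup.

No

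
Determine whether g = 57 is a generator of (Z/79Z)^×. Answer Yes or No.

No

φ(79) = 79 − 1 = 78 = 2 · 3 · 13.
An element g generates (Z/79Z)^× iff g^(78/q) ≢ 1 (mod 79) for each prime q ∈ {2, 3, 13}.
57^39 ≡ 78 (mod 79)  [q = 2: ≢ 1 ✓]
57^26 ≡ 1 (mod 79)  [q = 3: ≡ 1 ✗]
57^6 ≡ 52 (mod 79)  [q = 13: ≢ 1 ✓]
Since 57^26 ≡ 1, the order of 57 divides 26 < 78, so 57 is not a primitive root.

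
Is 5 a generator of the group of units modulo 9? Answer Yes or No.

φ(9) = φ(3^2) = 3·(3−1) = 6 = 2 · 3.
An element g generates (Z/9Z)^× iff g^(6/q) ≢ 1 (mod 9) for each prime q ∈ {2, 3}.
5^3 ≡ 8 (mod 9)  [q = 2: ≢ 1 ✓]
5^2 ≡ 7 (mod 9)  [q = 3: ≢ 1 ✓]
All checks pass, so 5 has order 6 and is a primitive root modulo 9.

Yes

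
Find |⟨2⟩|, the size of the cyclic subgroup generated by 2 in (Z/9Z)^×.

6

Since 2 ∈ (Z/9Z)^×, its order divides φ(9) = φ(3^2) = 3·(3−1) = 6 = 2 · 3.
Divisors of 6: 1, 2, 3, 6.
Test each divisor d:
2^1 ≡ 2
2^2 ≡ 4
2^3 ≡ 8
2^6 ≡ 1
Hence ord(2) = 6.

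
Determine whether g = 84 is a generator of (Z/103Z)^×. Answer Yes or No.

Yes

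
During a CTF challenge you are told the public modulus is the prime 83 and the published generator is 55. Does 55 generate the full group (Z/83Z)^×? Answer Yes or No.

Yes

φ(83) = 83 − 1 = 82 = 2 · 41.
It suffices to check that the order of 55 is not a proper divisor of 82: compute 55^(82/q) for q ∈ {2, 41}.
55^41 ≡ 82 (mod 83)  [q = 2: ≢ 1 ✓]
55^2 ≡ 37 (mod 83)  [q = 41: ≢ 1 ✓]
Every test exponent gives a nontrivial residue, hence 55 generates the full group.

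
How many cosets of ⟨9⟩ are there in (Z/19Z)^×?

2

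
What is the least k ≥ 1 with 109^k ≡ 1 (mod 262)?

65

By Lagrange's theorem, ord_262(109) divides φ(262) = φ(2)·φ(131) = 1·130 = 130 = 2 · 5 · 13.
Divisors of 130: 1, 2, 5, 10, 13, 26, 65, 130.
Compute 109^d (mod 262) for the divisors d until we hit 1:
109^1 ≡ 109
109^2 ≡ 91
109^5 ≡ 39
109^10 ≡ 211
109^13 ≡ 53
109^26 ≡ 189
109^65 ≡ 1
The smallest such exponent is 65, so the order of 109 is 65.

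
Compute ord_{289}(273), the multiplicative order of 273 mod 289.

17

ord(273) | φ(289) = φ(17^2) = 17·(17−1) = 272 = 2^4 · 17.
Divisors of 272: 1, 2, 4, 8, 16, 17, 34, 68, 136, 272.
Check 273^d mod 289 for each divisor in increasing order:
273^1 ≡ 273 (mod 289)
273^2 ≡ 256 (mod 289)
273^4 ≡ 222 (mod 289)
273^8 ≡ 154 (mod 289)
273^16 ≡ 18 (mod 289)
273^17 ≡ 1 (mod 289) ✓
Hence ord(273) = 17.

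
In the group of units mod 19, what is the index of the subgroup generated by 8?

By Lagrange's theorem, ord_19(8) divides φ(19) = 19 − 1 = 18 = 2 · 3^2.
Divisors of 18: 1, 2, 3, 6, 9, 18.
Test each divisor d:
8^1 ≡ 8 (mod 19)
8^2 ≡ 7 (mod 19)
8^3 ≡ 18 (mod 19)
8^6 ≡ 1 (mod 19) ✓
So ord_19(8) = 6, hence |⟨8⟩| = 6.
The index is φ(19) / ord(8) = 18 / 6 = 3.

3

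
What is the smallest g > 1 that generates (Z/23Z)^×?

5

φ(23) = 23 − 1 = 22 = 2 · 11.
Test candidates g = 2, 3, … against the prime factors q ∈ {2, 11} of φ(23): g is a generator iff g^(22/q) ≢ 1 for every such q.
g = 2: 2^11 ≡ 1 — hits 1, so not a primitive root.
g = 3: 3^11 ≡ 1 — hits 1, so not a primitive root.
g = 4: 4^11 ≡ 1 — hits 1, so not a primitive root.
g = 5: 5^11 ≡ 22; 5^2 ≡ 2 — none is 1, so 5 is a primitive root.
So 5 is the smallest generator of (Z/23Z)^×.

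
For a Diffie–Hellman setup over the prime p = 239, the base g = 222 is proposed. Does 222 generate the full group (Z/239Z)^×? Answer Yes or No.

Yes

φ(239) = 239 − 1 = 238 = 2 · 7 · 17.
222 is a primitive root mod 239 iff 222^(φ(239)/q) ≢ 1 for every prime q | φ(239), i.e. q ∈ {2, 7, 17}.
222^119 ≡ 238 (mod 239)  [q = 2: ≢ 1 ✓]
222^34 ≡ 201 (mod 239)  [q = 7: ≢ 1 ✓]
222^14 ≡ 211 (mod 239)  [q = 17: ≢ 1 ✓]
None equal 1, so ord_239(222) = 238: 222 is a primitive root.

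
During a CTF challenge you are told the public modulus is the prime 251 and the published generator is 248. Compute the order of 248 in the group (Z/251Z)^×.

250

Since 248 ∈ (Z/251Z)^×, its order divides φ(251) = 251 − 1 = 250 = 2 · 5^3.
Divisors of 250: 1, 2, 5, 10, 25, 50, 125, 250.
Test each divisor d:
248^1 ≡ 248
248^2 ≡ 9
248^5 ≡ 8
248^10 ≡ 64
248^25 ≡ 138
248^50 ≡ 219
248^125 ≡ 250
248^250 ≡ 1
Hence ord(248) = 250.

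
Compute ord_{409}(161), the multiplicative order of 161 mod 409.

The order of 161 must divide φ(409) = 409 − 1 = 408 = 2^3 · 3 · 17.
Divisors of 408: 1, 2, 3, 4, 6, 8, 12, 17, 24, 34, 51, 68, 102, 136, 204, 408.
Check 161^d mod 409 for each divisor in increasing order:
161^1 ≡ 161
161^2 ≡ 154
161^3 ≡ 254
161^4 ≡ 403
161^6 ≡ 303
161^8 ≡ 36
161^12 ≡ 193
161^17 ≡ 66
161^24 ≡ 30
161^34 ≡ 266
161^51 ≡ 378
161^68 ≡ 408
161^102 ≡ 143
161^136 ≡ 1
Therefore the multiplicative order of 161 modulo 409 is 136.

136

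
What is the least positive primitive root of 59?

2

φ(59) = 59 − 1 = 58 = 2 · 29.
g is a primitive root iff g^(58/q) ≢ 1 (mod 59) for each prime q ∈ {2, 29}.
g = 2: 2^29 ≡ 58; 2^2 ≡ 4 — none is 1, so 2 is a primitive root.
The smallest primitive root modulo 59 is 2.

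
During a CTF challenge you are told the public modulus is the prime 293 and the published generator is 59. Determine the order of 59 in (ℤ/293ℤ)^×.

73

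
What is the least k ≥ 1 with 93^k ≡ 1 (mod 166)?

41

ord(93) | φ(166) = φ(2)·φ(83) = 1·82 = 82 = 2 · 41.
Divisors of 82: 1, 2, 41, 82.
Compute 93^d (mod 166) for the divisors d until we hit 1:
93^1 ≡ 93 (mod 166)
93^2 ≡ 17 (mod 166)
93^41 ≡ 1 (mod 166) ✓
Therefore the multiplicative order of 93 modulo 166 is 41.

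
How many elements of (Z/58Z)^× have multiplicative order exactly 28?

φ(58) = φ(2)·φ(29) = 1·28 = 28 = 2^2 · 7.
(Z/58Z)^× is cyclic (|G| = 28); a cyclic group of order m has exactly φ(d) elements of each order d | m, and none otherwise.
28 = 2^2 · 7 divides 28, and φ(28) = 12.

12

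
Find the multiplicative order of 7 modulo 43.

6

Since 7 ∈ (Z/43Z)^×, its order divides φ(43) = 43 − 1 = 42 = 2 · 3 · 7.
Divisors of 42: 1, 2, 3, 6, 7, 14, 21, 42.
Compute 7^d (mod 43) for the divisors d until we hit 1:
7^1 ≡ 7 (mod 43)
7^2 ≡ 6 (mod 43)
7^3 ≡ 42 (mod 43)
7^6 ≡ 1 (mod 43) ✓
So ord_43(7) = 6.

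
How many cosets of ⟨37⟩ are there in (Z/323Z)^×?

The order of 37 must divide φ(323) = φ(17·19) = (17−1)·(19−1) = 16·18 = 288 = 2^5 · 3^2.
Divisors of 288: 1, 2, 3, 4, 6, 8, 9, 12, 16, 18, 24, 32, 36, 48, 72, 96, 144, 288.
Check 37^d mod 323 for each divisor in increasing order:
37^1 ≡ 37 (mod 323)
37^2 ≡ 77 (mod 323)
37^3 ≡ 265 (mod 323)
37^4 ≡ 115 (mod 323)
37^6 ≡ 134 (mod 323)
37^8 ≡ 305 (mod 323)
37^9 ≡ 303 (mod 323)
37^12 ≡ 191 (mod 323)
37^16 ≡ 1 (mod 323) ✓
Thus |⟨37⟩| = ord(37) = 16.
[(Z/323Z)^× : ⟨37⟩] = 288/16 = 18.

18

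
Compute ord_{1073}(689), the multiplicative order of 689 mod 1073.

84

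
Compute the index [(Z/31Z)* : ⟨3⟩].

1

Since 3 ∈ (Z/31Z)^×, its order divides φ(31) = 31 − 1 = 30 = 2 · 3 · 5.
Divisors of 30: 1, 2, 3, 5, 6, 10, 15, 30.
Evaluate successive powers at the divisors of 30:
3^1 ≡ 3 (mod 31)
3^2 ≡ 9 (mod 31)
3^3 ≡ 27 (mod 31)
3^5 ≡ 26 (mod 31)
3^6 ≡ 16 (mod 31)
3^10 ≡ 25 (mod 31)
3^15 ≡ 30 (mod 31)
3^30 ≡ 1 (mod 31) ✓
So ord_31(3) = 30, hence |⟨3⟩| = 30.
The index is φ(31) / ord(3) = 30 / 30 = 1.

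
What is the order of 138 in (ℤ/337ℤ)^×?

48

The order of 138 must divide φ(337) = 337 − 1 = 336 = 2^4 · 3 · 7.
Divisors of 336: 1, 2, 3, 4, 6, 7, 8, 12, 14, 16, 21, 24, 28, 42, 48, 56, 84, 112, 168, 336.
Check 138^d mod 337 for each divisor in increasing order:
138^1 ≡ 138
138^2 ≡ 172
138^3 ≡ 146
138^4 ≡ 265
138^6 ≡ 85
138^7 ≡ 272
138^8 ≡ 129
138^12 ≡ 148
138^14 ≡ 181
138^16 ≡ 128
138^21 ≡ 30
138^24 ≡ 336
138^28 ≡ 72
138^42 ≡ 226
138^48 ≡ 1
So ord_337(138) = 48.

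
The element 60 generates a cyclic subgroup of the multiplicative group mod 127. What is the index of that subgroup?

Since 60 ∈ (Z/127Z)^×, its order divides φ(127) = 127 − 1 = 126 = 2 · 3^2 · 7.
Divisors of 126: 1, 2, 3, 6, 7, 9, 14, 18, 21, 42, 63, 126.
Evaluate successive powers at the divisors of 126:
60^1 ≡ 60 (mod 127)
60^2 ≡ 44 (mod 127)
60^3 ≡ 100 (mod 127)
60^6 ≡ 94 (mod 127)
60^7 ≡ 52 (mod 127)
60^9 ≡ 2 (mod 127)
60^14 ≡ 37 (mod 127)
60^18 ≡ 4 (mod 127)
60^21 ≡ 19 (mod 127)
60^42 ≡ 107 (mod 127)
60^63 ≡ 1 (mod 127) ✓
The order of 60 is 63, so the subgroup it generates has 63 elements.
Index = |(Z/127Z)^×| / |⟨60⟩| = 126 / 63 = 2.

2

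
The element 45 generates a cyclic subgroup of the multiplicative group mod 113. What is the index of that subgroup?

1

The order of 45 must divide φ(113) = 113 − 1 = 112 = 2^4 · 7.
Divisors of 112: 1, 2, 4, 7, 8, 14, 16, 28, 56, 112.
Compute 45^d (mod 113) for the divisors d until we hit 1:
45^1 ≡ 45
45^2 ≡ 104
45^4 ≡ 81
45^7 ≡ 78
45^8 ≡ 7
45^14 ≡ 95
45^16 ≡ 49
45^28 ≡ 98
45^56 ≡ 112
45^112 ≡ 1
So ord_113(45) = 112, hence |⟨45⟩| = 112.
Index = |(Z/113Z)^×| / |⟨45⟩| = 112 / 112 = 1.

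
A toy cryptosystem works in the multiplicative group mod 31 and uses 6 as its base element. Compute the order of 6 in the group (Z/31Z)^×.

ord(6) | φ(31) = 31 − 1 = 30 = 2 · 3 · 5.
Divisors of 30: 1, 2, 3, 5, 6, 10, 15, 30.
Test each divisor d:
6^1 ≡ 6
6^2 ≡ 5
6^3 ≡ 30
6^5 ≡ 26
6^6 ≡ 1
So ord_31(6) = 6.

6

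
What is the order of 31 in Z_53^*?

The order of 31 must divide φ(53) = 53 − 1 = 52 = 2^2 · 13.
Divisors of 52: 1, 2, 4, 13, 26, 52.
Compute 31^d (mod 53) for the divisors d until we hit 1:
31^1 ≡ 31 (mod 53)
31^2 ≡ 7 (mod 53)
31^4 ≡ 49 (mod 53)
31^13 ≡ 30 (mod 53)
31^26 ≡ 52 (mod 53)
31^52 ≡ 1 (mod 53) ✓
So ord_53(31) = 52.

52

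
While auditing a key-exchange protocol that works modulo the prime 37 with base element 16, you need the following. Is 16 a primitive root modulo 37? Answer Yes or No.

No

φ(37) = 37 − 1 = 36 = 2^2 · 3^2.
Test 16^(36/q) mod 37 for each prime factor q of 36:
16^18 ≡ 1 (mod 37)  [q = 2: ≡ 1 ✗]
16^12 ≡ 26 (mod 37)  [q = 3: ≢ 1 ✓]
Since 16^18 ≡ 1, the order of 16 divides 18 < 36, so 16 is not a primitive root.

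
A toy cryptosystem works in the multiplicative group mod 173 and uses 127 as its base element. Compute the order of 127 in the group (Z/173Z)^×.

172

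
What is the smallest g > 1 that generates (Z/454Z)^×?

φ(454) = φ(2)·φ(227) = 1·226 = 226 = 2 · 113.
g is a primitive root iff g^(226/q) ≢ 1 (mod 454) for each prime q ∈ {2, 113}.
g = 2: gcd(2, 454) = 2 > 1, not a unit — skip.
g = 3: 3^113 ≡ 1 — hits 1, so not a primitive root.
g = 4: gcd(4, 454) = 2 > 1, not a unit — skip.
g = 5: 5^113 ≡ 453; 5^2 ≡ 25 — none is 1, so 5 is a primitive root.
Hence the least primitive root of 454 is 5.

5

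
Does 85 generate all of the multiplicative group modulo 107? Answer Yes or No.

φ(107) = 107 − 1 = 106 = 2 · 53.
An element g generates (Z/107Z)^× iff g^(106/q) ≢ 1 (mod 107) for each prime q ∈ {2, 53}.
85^53 ≡ 1 (mod 107)  [q = 2: ≡ 1 ✗]
85^2 ≡ 56 (mod 107)  [q = 53: ≢ 1 ✓]
Since 85^53 ≡ 1, the order of 85 divides 53 < 106, so 85 is not a primitive root.

No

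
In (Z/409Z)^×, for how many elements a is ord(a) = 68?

32

φ(409) = 409 − 1 = 408 = 2^3 · 3 · 17.
(Z/409Z)^× is cyclic (|G| = 408); a cyclic group of order m has exactly φ(d) elements of each order d | m, and none otherwise.
68 = 2^2 · 17 divides 408, and φ(68) = 32.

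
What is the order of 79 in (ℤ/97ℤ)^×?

16

The order of 79 must divide φ(97) = 97 − 1 = 96 = 2^5 · 3.
Divisors of 96: 1, 2, 3, 4, 6, 8, 12, 16, 24, 32, 48, 96.
Compute 79^d (mod 97) for the divisors d until we hit 1:
79^1 ≡ 79
79^2 ≡ 33
79^3 ≡ 85
79^4 ≡ 22
79^6 ≡ 47
79^8 ≡ 96
79^12 ≡ 75
79^16 ≡ 1
So ord_97(79) = 16.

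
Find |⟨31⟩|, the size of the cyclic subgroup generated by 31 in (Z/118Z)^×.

The order of 31 must divide φ(118) = φ(2)·φ(59) = 1·58 = 58 = 2 · 29.
Divisors of 58: 1, 2, 29, 58.
Compute 31^d (mod 118) for the divisors d until we hit 1:
31^1 ≡ 31
31^2 ≡ 17
31^29 ≡ 117
31^58 ≡ 1
So ord_118(31) = 58.

58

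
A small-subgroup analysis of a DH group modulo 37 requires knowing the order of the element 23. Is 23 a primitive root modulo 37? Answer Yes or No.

No

φ(37) = 37 − 1 = 36 = 2^2 · 3^2.
It suffices to check that the order of 23 is not a proper divisor of 36: compute 23^(36/q) for q ∈ {2, 3}.
23^18 ≡ 36 (mod 37)  [q = 2: ≢ 1 ✓]
23^12 ≡ 1 (mod 37)  [q = 3: ≡ 1 ✗]
Since 23^12 ≡ 1, the order of 23 divides 12 < 36, so 23 is not a primitive root.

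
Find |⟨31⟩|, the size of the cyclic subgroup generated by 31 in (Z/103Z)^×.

34

By Lagrange's theorem, ord_103(31) divides φ(103) = 103 − 1 = 102 = 2 · 3 · 17.
Divisors of 102: 1, 2, 3, 6, 17, 34, 51, 102.
Check 31^d mod 103 for each divisor in increasing order:
31^1 ≡ 31 (mod 103)
31^2 ≡ 34 (mod 103)
31^3 ≡ 24 (mod 103)
31^6 ≡ 61 (mod 103)
31^17 ≡ 102 (mod 103)
31^34 ≡ 1 (mod 103) ✓
The smallest such exponent is 34, so the order of 31 is 34.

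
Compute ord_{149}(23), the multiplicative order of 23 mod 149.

148

ord(23) | φ(149) = 149 − 1 = 148 = 2^2 · 37.
Divisors of 148: 1, 2, 4, 37, 74, 148.
Compute 23^d (mod 149) for the divisors d until we hit 1:
23^1 ≡ 23 (mod 149)
23^2 ≡ 82 (mod 149)
23^4 ≡ 19 (mod 149)
23^37 ≡ 44 (mod 149)
23^74 ≡ 148 (mod 149)
23^148 ≡ 1 (mod 149) ✓
Therefore the multiplicative order of 23 modulo 149 is 148.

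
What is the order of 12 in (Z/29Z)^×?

By Lagrange's theorem, ord_29(12) divides φ(29) = 29 − 1 = 28 = 2^2 · 7.
Divisors of 28: 1, 2, 4, 7, 14, 28.
Check 12^d mod 29 for each divisor in increasing order:
12^1 ≡ 12 (mod 29)
12^2 ≡ 28 (mod 29)
12^4 ≡ 1 (mod 29) ✓
The smallest such exponent is 4, so the order of 12 is 4.

4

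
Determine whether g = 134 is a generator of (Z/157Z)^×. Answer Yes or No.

φ(157) = 157 − 1 = 156 = 2^2 · 3 · 13.
An element g generates (Z/157Z)^× iff g^(156/q) ≢ 1 (mod 157) for each prime q ∈ {2, 3, 13}.
134^78 ≡ 156 (mod 157)  [q = 2: ≢ 1 ✓]
134^52 ≡ 1 (mod 157)  [q = 3: ≡ 1 ✗]
134^12 ≡ 108 (mod 157)  [q = 13: ≢ 1 ✓]
Since 134^52 ≡ 1, the order of 134 divides 52 < 156, so 134 is not a primitive root.

No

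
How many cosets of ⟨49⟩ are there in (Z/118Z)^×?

2

ord(49) | φ(118) = φ(2)·φ(59) = 1·58 = 58 = 2 · 29.
Divisors of 58: 1, 2, 29, 58.
Evaluate successive powers at the divisors of 58:
49^1 ≡ 49 (mod 118)
49^2 ≡ 41 (mod 118)
49^29 ≡ 1 (mod 118) ✓
So ord_118(49) = 29, hence |⟨49⟩| = 29.
The index is φ(118) / ord(49) = 58 / 29 = 2.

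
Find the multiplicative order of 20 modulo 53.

Since 20 ∈ (Z/53Z)^×, its order divides φ(53) = 53 − 1 = 52 = 2^2 · 13.
Divisors of 52: 1, 2, 4, 13, 26, 52.
Test each divisor d:
20^1 ≡ 20 (mod 53)
20^2 ≡ 29 (mod 53)
20^4 ≡ 46 (mod 53)
20^13 ≡ 30 (mod 53)
20^26 ≡ 52 (mod 53)
20^52 ≡ 1 (mod 53) ✓
Hence ord(20) = 52.

52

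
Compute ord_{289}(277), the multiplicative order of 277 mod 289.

ord(277) | φ(289) = φ(17^2) = 17·(17−1) = 272 = 2^4 · 17.
Divisors of 272: 1, 2, 4, 8, 16, 17, 34, 68, 136, 272.
Compute 277^d (mod 289) for the divisors d until we hit 1:
277^1 ≡ 277 (mod 289)
277^2 ≡ 144 (mod 289)
277^4 ≡ 217 (mod 289)
277^8 ≡ 271 (mod 289)
277^16 ≡ 35 (mod 289)
277^17 ≡ 158 (mod 289)
277^34 ≡ 110 (mod 289)
277^68 ≡ 251 (mod 289)
277^136 ≡ 288 (mod 289)
277^272 ≡ 1 (mod 289) ✓
Hence ord(277) = 272.

272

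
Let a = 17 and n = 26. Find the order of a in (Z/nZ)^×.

6

Since 17 ∈ (Z/26Z)^×, its order divides φ(26) = φ(2)·φ(13) = 1·12 = 12 = 2^2 · 3.
Divisors of 12: 1, 2, 3, 4, 6, 12.
Compute 17^d (mod 26) for the divisors d until we hit 1:
17^1 ≡ 17 (mod 26)
17^2 ≡ 3 (mod 26)
17^3 ≡ 25 (mod 26)
17^4 ≡ 9 (mod 26)
17^6 ≡ 1 (mod 26) ✓
Hence ord(17) = 6.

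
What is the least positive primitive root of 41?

φ(41) = 41 − 1 = 40 = 2^3 · 5.
Test candidates g = 2, 3, … against the prime factors q ∈ {2, 5} of φ(41): g is a generator iff g^(40/q) ≢ 1 for every such q.
g = 2: 2^20 ≡ 1 — hits 1, so not a primitive root.
g = 3: 3^20 ≡ 40; 3^8 ≡ 1 — hits 1, so not a primitive root.
g = 4: 4^20 ≡ 1 — hits 1, so not a primitive root.
g = 5: 5^20 ≡ 1 — hits 1, so not a primitive root.
g = 6: 6^20 ≡ 40; 6^8 ≡ 10 — none is 1, so 6 is a primitive root.
So 6 is the smallest generator of (Z/41Z)^×.

6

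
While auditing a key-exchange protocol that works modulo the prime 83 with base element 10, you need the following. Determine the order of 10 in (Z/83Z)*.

Since 10 ∈ (Z/83Z)^×, its order divides φ(83) = 83 − 1 = 82 = 2 · 41.
Divisors of 82: 1, 2, 41, 82.
Check 10^d mod 83 for each divisor in increasing order:
10^1 ≡ 10
10^2 ≡ 17
10^41 ≡ 1
So ord_83(10) = 41.

41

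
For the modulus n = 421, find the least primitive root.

φ(421) = 421 − 1 = 420 = 2^2 · 3 · 5 · 7.
g is a primitive root iff g^(420/q) ≢ 1 (mod 421) for each prime q ∈ {2, 3, 5, 7}.
g = 2: 2^210 ≡ 420; 2^140 ≡ 400; 2^84 ≡ 279; 2^60 ≡ 370 — none is 1, so 2 is a primitive root.
The smallest primitive root modulo 421 is 2.

2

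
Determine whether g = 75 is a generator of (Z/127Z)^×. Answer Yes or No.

No

φ(127) = 127 − 1 = 126 = 2 · 3^2 · 7.
75 is a primitive root mod 127 iff 75^(φ(127)/q) ≢ 1 for every prime q | φ(127), i.e. q ∈ {2, 3, 7}.
75^63 ≡ 126 (mod 127)  [q = 2: ≢ 1 ✓]
75^42 ≡ 107 (mod 127)  [q = 3: ≢ 1 ✓]
75^18 ≡ 1 (mod 127)  [q = 7: ≡ 1 ✗]
Since 75^18 ≡ 1, the order of 75 divides 18 < 126, so 75 is not a primitive root.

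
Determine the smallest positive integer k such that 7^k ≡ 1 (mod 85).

The order of 7 must divide φ(85) = φ(5·17) = (5−1)·(17−1) = 4·16 = 64 = 2^6.
Divisors of 64: 1, 2, 4, 8, 16, 32, 64.
Check 7^d mod 85 for each divisor in increasing order:
7^1 ≡ 7
7^2 ≡ 49
7^4 ≡ 21
7^8 ≡ 16
7^16 ≡ 1
The smallest such exponent is 16, so the order of 7 is 16.

16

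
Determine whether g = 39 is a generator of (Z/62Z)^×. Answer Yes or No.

No

φ(62) = φ(2)·φ(31) = 1·30 = 30 = 2 · 3 · 5.
Test 39^(30/q) mod 62 for each prime factor q of 30:
39^15 ≡ 1 (mod 62)  [q = 2: ≡ 1 ✗]
39^10 ≡ 1 (mod 62)  [q = 3: ≡ 1 ✗]
39^6 ≡ 39 (mod 62)  [q = 5: ≢ 1 ✓]
Since 39^15 ≡ 1, the order of 39 divides 15 < 30, so 39 is not a primitive root.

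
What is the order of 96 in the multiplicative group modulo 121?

The order of 96 must divide φ(121) = φ(11^2) = 11·(11−1) = 110 = 2 · 5 · 11.
Divisors of 110: 1, 2, 5, 10, 11, 22, 55, 110.
Check 96^d mod 121 for each divisor in increasing order:
96^1 ≡ 96
96^2 ≡ 20
96^5 ≡ 43
96^10 ≡ 34
96^11 ≡ 118
96^22 ≡ 9
96^55 ≡ 120
96^110 ≡ 1
So ord_121(96) = 110.

110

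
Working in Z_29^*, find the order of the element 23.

7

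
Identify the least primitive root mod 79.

3

φ(79) = 79 − 1 = 78 = 2 · 3 · 13.
g is a primitive root iff g^(78/q) ≢ 1 (mod 79) for each prime q ∈ {2, 3, 13}.
g = 2: 2^39 ≡ 1 — hits 1, so not a primitive root.
g = 3: 3^39 ≡ 78; 3^26 ≡ 23; 3^6 ≡ 18 — none is 1, so 3 is a primitive root.
Hence the least primitive root of 79 is 3.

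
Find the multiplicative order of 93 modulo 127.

126

By Lagrange's theorem, ord_127(93) divides φ(127) = 127 − 1 = 126 = 2 · 3^2 · 7.
Divisors of 126: 1, 2, 3, 6, 7, 9, 14, 18, 21, 42, 63, 126.
Check 93^d mod 127 for each divisor in increasing order:
93^1 ≡ 93
93^2 ≡ 13
93^3 ≡ 66
93^6 ≡ 38
93^7 ≡ 105
93^9 ≡ 95
93^14 ≡ 103
93^18 ≡ 8
93^21 ≡ 20
93^42 ≡ 19
93^63 ≡ 126
93^126 ≡ 1
So ord_127(93) = 126.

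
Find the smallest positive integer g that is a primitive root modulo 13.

φ(13) = 13 − 1 = 12 = 2^2 · 3.
Test candidates g = 2, 3, … against the prime factors q ∈ {2, 3} of φ(13): g is a generator iff g^(12/q) ≢ 1 for every such q.
g = 2: 2^6 ≡ 12; 2^4 ≡ 3 — none is 1, so 2 is a primitive root.
So 2 is the smallest generator of (Z/13Z)^×.

2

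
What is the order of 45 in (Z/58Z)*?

ord(45) | φ(58) = φ(2)·φ(29) = 1·28 = 28 = 2^2 · 7.
Divisors of 28: 1, 2, 4, 7, 14, 28.
Check 45^d mod 58 for each divisor in increasing order:
45^1 ≡ 45
45^2 ≡ 53
45^4 ≡ 25
45^7 ≡ 1
Hence ord(45) = 7.

7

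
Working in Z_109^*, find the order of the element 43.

18

The order of 43 must divide φ(109) = 109 − 1 = 108 = 2^2 · 3^3.
Divisors of 108: 1, 2, 3, 4, 6, 9, 12, 18, 27, 36, 54, 108.
Test each divisor d:
43^1 ≡ 43 (mod 109)
43^2 ≡ 105 (mod 109)
43^3 ≡ 46 (mod 109)
43^4 ≡ 16 (mod 109)
43^6 ≡ 45 (mod 109)
43^9 ≡ 108 (mod 109)
43^12 ≡ 63 (mod 109)
43^18 ≡ 1 (mod 109) ✓
The smallest such exponent is 18, so the order of 43 is 18.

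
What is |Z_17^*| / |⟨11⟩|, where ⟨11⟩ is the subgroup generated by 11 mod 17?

1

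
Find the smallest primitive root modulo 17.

3

φ(17) = 17 − 1 = 16 = 2^4.
g is a primitive root iff g^(16/q) ≢ 1 (mod 17) for each prime q ∈ {2}.
g = 2: 2^8 ≡ 1 — hits 1, so not a primitive root.
g = 3: 3^8 ≡ 16 — none is 1, so 3 is a primitive root.
The smallest primitive root modulo 17 is 3.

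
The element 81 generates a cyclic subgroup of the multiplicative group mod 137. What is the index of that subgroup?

4

By Lagrange's theorem, ord_137(81) divides φ(137) = 137 − 1 = 136 = 2^3 · 17.
Divisors of 136: 1, 2, 4, 8, 17, 34, 68, 136.
Check 81^d mod 137 for each divisor in increasing order:
81^1 ≡ 81 (mod 137)
81^2 ≡ 122 (mod 137)
81^4 ≡ 88 (mod 137)
81^8 ≡ 72 (mod 137)
81^17 ≡ 136 (mod 137)
81^34 ≡ 1 (mod 137) ✓
Thus |⟨81⟩| = ord(81) = 34.
The index is φ(137) / ord(81) = 136 / 34 = 4.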